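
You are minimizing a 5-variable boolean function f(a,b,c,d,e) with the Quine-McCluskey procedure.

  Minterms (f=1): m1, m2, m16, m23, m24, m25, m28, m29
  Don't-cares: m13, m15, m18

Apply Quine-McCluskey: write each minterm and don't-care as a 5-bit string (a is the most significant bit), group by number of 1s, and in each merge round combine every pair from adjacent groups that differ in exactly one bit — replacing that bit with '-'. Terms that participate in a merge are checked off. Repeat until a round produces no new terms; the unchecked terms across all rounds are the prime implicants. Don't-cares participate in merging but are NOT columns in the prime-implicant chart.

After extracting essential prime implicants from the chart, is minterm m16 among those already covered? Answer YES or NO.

size-2^0 implicants → 00001  00010(✓)  01101(✓)  01111(✓)  10000(✓)  10010(✓)  10111  11000(✓)  11001(✓)  11100(✓)  11101(✓)
size-2^1 implicants → -0010  -1101  011-1  1-000  100-0  11-00(✓)  11-01(✓)  1100-(✓)  1110-(✓)
size-2^2 implicants → 11-0-
Unchecked terms (primes): -0010, -1101, 00001, 011-1, 1-000, 100-0, 10111, 11-0-
Minterm coverage:
  m1 ⊆ 00001 [E]
  m2 ⊆ -0010 [E]
  m16 ⊆ 1-000,100-0
  m23 ⊆ 10111 [E]
  m24 ⊆ 1-000,11-0-
  m25 ⊆ 11-0- [E]
  m28 ⊆ 11-0- [E]
  m29 ⊆ -1101,11-0-
E = {-0010, 00001, 10111, 11-0-}

NO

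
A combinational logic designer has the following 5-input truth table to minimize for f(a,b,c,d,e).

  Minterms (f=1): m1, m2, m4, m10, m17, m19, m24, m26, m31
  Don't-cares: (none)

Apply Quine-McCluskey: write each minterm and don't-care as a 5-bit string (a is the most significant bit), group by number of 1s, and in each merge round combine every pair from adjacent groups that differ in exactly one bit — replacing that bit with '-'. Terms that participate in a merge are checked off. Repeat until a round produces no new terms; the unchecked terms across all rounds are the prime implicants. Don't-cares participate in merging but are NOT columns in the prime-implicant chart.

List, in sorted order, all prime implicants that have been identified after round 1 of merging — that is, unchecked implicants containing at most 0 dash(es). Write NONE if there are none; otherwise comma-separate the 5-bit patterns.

[col 0] 00001*, 00010*, 00100, 01010*, 10001*, 10011*, 11000*, 11010*, 11111
[col 1] -0001, -1010, 0-010, 100-1, 110-0
Prime implicants: -0001, -1010, 0-010, 00100, 100-1, 110-0, 11111

00100, 11111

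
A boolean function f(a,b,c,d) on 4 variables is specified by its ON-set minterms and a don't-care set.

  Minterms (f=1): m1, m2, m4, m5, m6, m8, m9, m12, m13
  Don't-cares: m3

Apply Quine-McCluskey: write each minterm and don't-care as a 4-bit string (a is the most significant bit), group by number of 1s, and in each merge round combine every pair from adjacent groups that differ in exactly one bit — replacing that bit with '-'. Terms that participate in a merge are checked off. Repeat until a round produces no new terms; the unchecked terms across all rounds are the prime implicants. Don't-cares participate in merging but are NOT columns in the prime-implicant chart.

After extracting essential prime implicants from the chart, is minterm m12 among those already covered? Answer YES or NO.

YES

[col 0] 0001*, 0010*, 0011*, 0100*, 0101*, 0110*, 1000*, 1001*, 1100*, 1101*
[col 1] -001*, -100*, -101*, 0-01*, 0-10, 00-1, 001-, 01-0, 010-*, 1-00*, 1-01*, 100-*, 110-*
[col 2] --01, -10-, 1-0-
Prime implicants: --01, -10-, 0-10, 00-1, 001-, 01-0, 1-0-
PI chart (minterm → PIs covering it):
  1 | --01,00-1
  2 | 0-10,001-
  4 | -10-,01-0
  5 | --01,-10-
  6 | 0-10,01-0
  8 | 1-0-  (sole → essential)
  9 | --01,1-0-
  12 | -10-,1-0-
  13 | --01,-10-,1-0-
Essential prime implicants: 1-0-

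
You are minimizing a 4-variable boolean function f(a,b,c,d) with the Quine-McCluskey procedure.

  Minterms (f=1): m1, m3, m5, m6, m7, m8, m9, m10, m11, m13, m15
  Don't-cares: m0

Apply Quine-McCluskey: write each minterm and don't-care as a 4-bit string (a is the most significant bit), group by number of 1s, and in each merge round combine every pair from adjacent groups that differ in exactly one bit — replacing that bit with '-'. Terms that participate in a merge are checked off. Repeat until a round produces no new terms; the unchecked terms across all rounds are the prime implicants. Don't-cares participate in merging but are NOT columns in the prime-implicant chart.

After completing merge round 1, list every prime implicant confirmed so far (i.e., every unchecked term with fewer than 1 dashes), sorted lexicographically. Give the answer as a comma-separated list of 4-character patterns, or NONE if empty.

Round 0: 0000✓ 0001✓ 0011✓ 0101✓ 0110✓ 0111✓ 1000✓ 1001✓ 1010✓ 1011✓ 1101✓ 1111✓
Round 1: -000✓ -001✓ -011✓ -101✓ -111✓ 0-01✓ 0-11✓ 00-1✓ 000-✓ 01-1✓ 011- 1-01✓ 1-11✓ 10-0✓ 10-1✓ 100-✓ 101-✓ 11-1✓
Round 2: --01✓ --11✓ -0-1✓ -00- -1-1✓ 0--1✓ 1--1✓ 10--
Round 3: ---1
PIs = {---1, -00-, 011-, 10--}

NONE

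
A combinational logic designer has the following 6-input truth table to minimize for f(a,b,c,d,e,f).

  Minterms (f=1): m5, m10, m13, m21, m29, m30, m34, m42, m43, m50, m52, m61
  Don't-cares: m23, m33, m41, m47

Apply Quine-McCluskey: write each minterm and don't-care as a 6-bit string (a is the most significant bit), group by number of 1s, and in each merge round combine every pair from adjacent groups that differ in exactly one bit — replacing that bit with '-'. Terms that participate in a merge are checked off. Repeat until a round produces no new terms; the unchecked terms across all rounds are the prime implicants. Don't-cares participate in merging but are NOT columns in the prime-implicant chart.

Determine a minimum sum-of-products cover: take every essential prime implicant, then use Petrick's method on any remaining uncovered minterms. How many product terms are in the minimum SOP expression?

7

[col 0] 000101*, 001010*, 001101*, 010101*, 010111*, 011101*, 011110, 100001*, 100010*, 101001*, 101010*, 101011*, 101111*, 110010*, 110100, 111101*
[col 1] -01010, -11101, 0-0101*, 0-1101*, 00-101*, 01-101*, 0101-1, 1-0010, 10-001, 10-010, 101-11, 1010-1, 10101-
[col 2] 0--101
Prime implicants: -01010, -11101, 0--101, 0101-1, 011110, 1-0010, 10-001, 10-010, 101-11, 1010-1, 10101-, 110100
PI chart (minterm → PIs covering it):
  5 | 0--101  (sole → essential)
  10 | -01010  (sole → essential)
  13 | 0--101  (sole → essential)
  21 | 0--101,0101-1
  29 | -11101,0--101
  30 | 011110  (sole → essential)
  34 | 1-0010,10-010
  42 | -01010,10-010,10101-
  43 | 101-11,1010-1,10101-
  50 | 1-0010  (sole → essential)
  52 | 110100  (sole → essential)
  61 | -11101  (sole → essential)
Essential prime implicants: -01010, -11101, 0--101, 011110, 1-0010, 110100
Petrick residual → 101-11
Minimum SOP uses 7 PIs: b'cd'ef' + bcde'f + a'de'f + a'bcdef' + ac'd'ef' + ab'cef + abc'de'f'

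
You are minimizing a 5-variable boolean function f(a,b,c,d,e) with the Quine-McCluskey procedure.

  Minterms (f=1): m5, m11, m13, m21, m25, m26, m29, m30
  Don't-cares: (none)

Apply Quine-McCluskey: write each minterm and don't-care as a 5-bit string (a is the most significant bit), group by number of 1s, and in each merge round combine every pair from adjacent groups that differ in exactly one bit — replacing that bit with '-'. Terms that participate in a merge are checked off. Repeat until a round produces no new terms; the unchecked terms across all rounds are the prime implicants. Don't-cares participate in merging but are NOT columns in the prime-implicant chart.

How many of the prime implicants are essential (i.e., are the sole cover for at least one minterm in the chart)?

4

size-2^0 implicants → 00101(✓)  01011  01101(✓)  10101(✓)  11001(✓)  11010(✓)  11101(✓)  11110(✓)
size-2^1 implicants → -0101(✓)  -1101(✓)  0-101(✓)  1-101(✓)  11-01  11-10
size-2^2 implicants → --101
Unchecked terms (primes): --101, 01011, 11-01, 11-10
Minterm coverage:
  m5 ⊆ --101 [E]
  m11 ⊆ 01011 [E]
  m13 ⊆ --101 [E]
  m21 ⊆ --101 [E]
  m25 ⊆ 11-01 [E]
  m26 ⊆ 11-10 [E]
  m29 ⊆ --101,11-01
  m30 ⊆ 11-10 [E]
E = {--101, 01011, 11-01, 11-10}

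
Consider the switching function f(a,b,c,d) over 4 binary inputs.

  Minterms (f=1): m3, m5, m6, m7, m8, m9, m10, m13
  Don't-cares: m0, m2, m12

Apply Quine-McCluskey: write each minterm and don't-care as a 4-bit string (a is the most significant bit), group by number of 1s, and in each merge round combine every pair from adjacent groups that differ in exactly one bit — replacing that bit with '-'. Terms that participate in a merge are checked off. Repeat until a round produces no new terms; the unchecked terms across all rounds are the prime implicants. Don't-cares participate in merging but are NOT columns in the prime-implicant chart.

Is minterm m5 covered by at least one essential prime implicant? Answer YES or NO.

NO

Round 0: 0000✓ 0010✓ 0011✓ 0101✓ 0110✓ 0111✓ 1000✓ 1001✓ 1010✓ 1100✓ 1101✓
Round 1: -000✓ -010✓ -101 0-10✓ 0-11✓ 00-0✓ 001-✓ 01-1 011-✓ 1-00✓ 1-01✓ 10-0✓ 100-✓ 110-✓
Round 2: -0-0 0-1- 1-0-
PIs = {-0-0, -101, 0-1-, 01-1, 1-0-}
Coverage chart:
  m3: 0-1- ←essential
  m5: -101,01-1
  m6: 0-1- ←essential
  m7: 0-1-,01-1
  m8: -0-0,1-0-
  m9: 1-0- ←essential
  m10: -0-0 ←essential
  m13: -101,1-0-
Essential: -0-0, 0-1-, 1-0-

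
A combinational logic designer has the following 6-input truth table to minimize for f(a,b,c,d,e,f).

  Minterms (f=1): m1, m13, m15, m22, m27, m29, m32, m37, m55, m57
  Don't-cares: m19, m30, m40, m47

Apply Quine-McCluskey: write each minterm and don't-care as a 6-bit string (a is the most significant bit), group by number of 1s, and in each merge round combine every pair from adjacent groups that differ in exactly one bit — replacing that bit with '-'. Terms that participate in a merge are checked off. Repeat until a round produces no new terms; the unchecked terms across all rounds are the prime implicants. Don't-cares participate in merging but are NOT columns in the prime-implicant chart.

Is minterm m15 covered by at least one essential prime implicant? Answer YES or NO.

Round 0: 000001 001101✓ 001111✓ 010011✓ 010110✓ 011011✓ 011101✓ 011110✓ 100000✓ 100101 101000✓ 101111✓ 110111 111001
Round 1: -01111 0-1101 0011-1 01-011 01-110 10-000
PIs = {-01111, 0-1101, 000001, 0011-1, 01-011, 01-110, 10-000, 100101, 110111, 111001}
Coverage chart:
  m1: 000001 ←essential
  m13: 0-1101,0011-1
  m15: -01111,0011-1
  m22: 01-110 ←essential
  m27: 01-011 ←essential
  m29: 0-1101 ←essential
  m32: 10-000 ←essential
  m37: 100101 ←essential
  m55: 110111 ←essential
  m57: 111001 ←essential
Essential: 0-1101, 000001, 01-011, 01-110, 10-000, 100101, 110111, 111001

NO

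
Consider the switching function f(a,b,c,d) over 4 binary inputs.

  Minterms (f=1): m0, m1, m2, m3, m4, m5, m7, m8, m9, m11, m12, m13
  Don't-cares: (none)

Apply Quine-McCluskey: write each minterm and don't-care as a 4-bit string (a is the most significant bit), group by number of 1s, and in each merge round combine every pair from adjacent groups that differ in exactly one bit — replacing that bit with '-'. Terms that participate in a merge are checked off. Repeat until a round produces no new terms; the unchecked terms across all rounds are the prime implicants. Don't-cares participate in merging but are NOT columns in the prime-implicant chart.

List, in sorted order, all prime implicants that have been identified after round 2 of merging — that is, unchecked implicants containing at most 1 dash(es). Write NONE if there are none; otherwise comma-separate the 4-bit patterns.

NONE

size-2^0 implicants → 0000(✓)  0001(✓)  0010(✓)  0011(✓)  0100(✓)  0101(✓)  0111(✓)  1000(✓)  1001(✓)  1011(✓)  1100(✓)  1101(✓)
size-2^1 implicants → -000(✓)  -001(✓)  -011(✓)  -100(✓)  -101(✓)  0-00(✓)  0-01(✓)  0-11(✓)  00-0(✓)  00-1(✓)  000-(✓)  001-(✓)  01-1(✓)  010-(✓)  1-00(✓)  1-01(✓)  10-1(✓)  100-(✓)  110-(✓)
size-2^2 implicants → --00(✓)  --01(✓)  -0-1  -00-(✓)  -10-(✓)  0--1  0-0-(✓)  00--  1-0-(✓)
size-2^3 implicants → --0-
Unchecked terms (primes): --0-, -0-1, 0--1, 00--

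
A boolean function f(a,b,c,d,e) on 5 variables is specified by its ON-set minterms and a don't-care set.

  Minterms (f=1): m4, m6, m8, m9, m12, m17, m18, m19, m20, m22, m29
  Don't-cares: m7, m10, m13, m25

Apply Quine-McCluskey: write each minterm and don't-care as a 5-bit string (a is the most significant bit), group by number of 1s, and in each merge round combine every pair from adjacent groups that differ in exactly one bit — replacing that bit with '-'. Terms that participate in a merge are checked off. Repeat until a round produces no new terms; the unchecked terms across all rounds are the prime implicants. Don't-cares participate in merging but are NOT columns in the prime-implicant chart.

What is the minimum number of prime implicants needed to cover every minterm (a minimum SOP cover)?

[col 0] 00100*, 00110*, 00111*, 01000*, 01001*, 01010*, 01100*, 01101*, 10001*, 10010*, 10011*, 10100*, 10110*, 11001*, 11101*
[col 1] -0100*, -0110*, -1001*, -1101*, 0-100, 001-0*, 0011-, 01-00*, 01-01*, 010-0, 0100-*, 0110-*, 1-001, 10-10, 100-1, 1001-, 101-0*, 11-01*
[col 2] -01-0, -1-01, 01-0-
Prime implicants: -01-0, -1-01, 0-100, 0011-, 01-0-, 010-0, 1-001, 10-10, 100-1, 1001-
PI chart (minterm → PIs covering it):
  4 | -01-0,0-100
  6 | -01-0,0011-
  8 | 01-0-,010-0
  9 | -1-01,01-0-
  12 | 0-100,01-0-
  17 | 1-001,100-1
  18 | 10-10,1001-
  19 | 100-1,1001-
  20 | -01-0  (sole → essential)
  22 | -01-0,10-10
  29 | -1-01  (sole → essential)
Essential prime implicants: -01-0, -1-01
Petrick residual → 01-0-, 1-001, 1001-
Minimum SOP uses 5 PIs: b'ce' + bd'e + a'bd' + ac'd'e + ab'c'd

5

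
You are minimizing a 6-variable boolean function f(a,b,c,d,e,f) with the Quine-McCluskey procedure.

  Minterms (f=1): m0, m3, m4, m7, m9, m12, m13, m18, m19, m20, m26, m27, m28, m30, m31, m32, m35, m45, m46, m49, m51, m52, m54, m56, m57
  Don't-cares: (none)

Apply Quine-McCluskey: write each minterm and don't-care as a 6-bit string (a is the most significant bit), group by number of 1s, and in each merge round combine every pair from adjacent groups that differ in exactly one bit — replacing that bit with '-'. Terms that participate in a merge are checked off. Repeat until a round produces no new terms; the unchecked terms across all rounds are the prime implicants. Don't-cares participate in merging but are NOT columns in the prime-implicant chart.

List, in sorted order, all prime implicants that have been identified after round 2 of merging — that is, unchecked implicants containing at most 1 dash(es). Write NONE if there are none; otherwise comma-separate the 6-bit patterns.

-00000, -01101, -10100, 000-00, 000-11, 001-01, 00110-, 0111-0, 101110, 11-001, 1100-1, 1101-0, 11100-

Round 0: 000000✓ 000011✓ 000100✓ 000111✓ 001001✓ 001100✓ 001101✓ 010010✓ 010011✓ 010100✓ 011010✓ 011011✓ 011100✓ 011110✓ 011111✓ 100000✓ 100011✓ 101101✓ 101110 110001✓ 110011✓ 110100✓ 110110✓ 111000✓ 111001✓
Round 1: -00000 -00011✓ -01101 -10011✓ -10100 0-0011✓ 0-0100✓ 0-1100✓ 00-100✓ 000-00 000-11 001-01 00110- 01-010✓ 01-011✓ 01-100✓ 01001-✓ 011-10✓ 011-11✓ 01101-✓ 0111-0 01111-✓ 1-0011✓ 11-001 1100-1 1101-0 11100-
Round 2: --0011 0--100 01-01- 011-1-
PIs = {--0011, -00000, -01101, -10100, 0--100, 000-00, 000-11, 001-01, 00110-, 01-01-, 011-1-, 0111-0, 101110, 11-001, 1100-1, 1101-0, 11100-}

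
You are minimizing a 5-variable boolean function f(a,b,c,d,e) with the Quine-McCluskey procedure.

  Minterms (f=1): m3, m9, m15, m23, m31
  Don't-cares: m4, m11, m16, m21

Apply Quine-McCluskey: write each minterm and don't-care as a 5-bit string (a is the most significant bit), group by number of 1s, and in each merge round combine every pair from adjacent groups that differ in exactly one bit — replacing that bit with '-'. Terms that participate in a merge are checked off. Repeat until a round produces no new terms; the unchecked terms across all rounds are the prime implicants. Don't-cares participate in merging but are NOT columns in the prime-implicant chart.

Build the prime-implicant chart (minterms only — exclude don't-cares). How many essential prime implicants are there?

2

size-2^0 implicants → 00011(✓)  00100  01001(✓)  01011(✓)  01111(✓)  10000  10101(✓)  10111(✓)  11111(✓)
size-2^1 implicants → -1111  0-011  01-11  010-1  1-111  101-1
Unchecked terms (primes): -1111, 0-011, 00100, 01-11, 010-1, 1-111, 10000, 101-1
Minterm coverage:
  m3 ⊆ 0-011 [E]
  m9 ⊆ 010-1 [E]
  m15 ⊆ -1111,01-11
  m23 ⊆ 1-111,101-1
  m31 ⊆ -1111,1-111
E = {0-011, 010-1}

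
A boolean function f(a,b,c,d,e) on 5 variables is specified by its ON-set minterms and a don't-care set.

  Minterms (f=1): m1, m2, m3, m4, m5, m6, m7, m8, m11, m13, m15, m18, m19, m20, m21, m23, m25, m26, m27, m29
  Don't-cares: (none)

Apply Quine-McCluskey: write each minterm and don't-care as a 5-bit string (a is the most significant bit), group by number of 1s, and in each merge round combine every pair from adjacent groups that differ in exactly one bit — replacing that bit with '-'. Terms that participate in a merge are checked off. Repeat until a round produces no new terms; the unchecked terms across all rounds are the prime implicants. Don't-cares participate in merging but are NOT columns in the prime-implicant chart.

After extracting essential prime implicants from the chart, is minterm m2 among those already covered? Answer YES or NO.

NO

size-2^0 implicants → 00001(✓)  00010(✓)  00011(✓)  00100(✓)  00101(✓)  00110(✓)  00111(✓)  01000  01011(✓)  01101(✓)  01111(✓)  10010(✓)  10011(✓)  10100(✓)  10101(✓)  10111(✓)  11001(✓)  11010(✓)  11011(✓)  11101(✓)
size-2^1 implicants → -0010(✓)  -0011(✓)  -0100(✓)  -0101(✓)  -0111(✓)  -1011(✓)  -1101(✓)  0-011(✓)  0-101(✓)  0-111(✓)  00-01(✓)  00-10(✓)  00-11(✓)  000-1(✓)  0001-(✓)  001-0(✓)  001-1(✓)  0010-(✓)  0011-(✓)  01-11(✓)  011-1(✓)  1-010(✓)  1-011(✓)  1-101(✓)  10-11(✓)  1001-(✓)  101-1(✓)  1010-(✓)  11-01  110-1  1101-(✓)
size-2^2 implicants → --011  --101  -0-11  -001-  -01-1  -010-  0--11  0-1-1  00--1  00-1-  001--  1-01-
Unchecked terms (primes): --011, --101, -0-11, -001-, -01-1, -010-, 0--11, 0-1-1, 00--1, 00-1-, 001--, 01000, 1-01-, 11-01, 110-1
Minterm coverage:
  m1 ⊆ 00--1 [E]
  m2 ⊆ -001-,00-1-
  m3 ⊆ --011,-0-11,-001-,0--11,00--1,00-1-
  m4 ⊆ -010-,001--
  m5 ⊆ --101,-01-1,-010-,0-1-1,00--1,001--
  m6 ⊆ 00-1-,001--
  m7 ⊆ -0-11,-01-1,0--11,0-1-1,00--1,00-1-,001--
  m8 ⊆ 01000 [E]
  m11 ⊆ --011,0--11
  m13 ⊆ --101,0-1-1
  m15 ⊆ 0--11,0-1-1
  m18 ⊆ -001-,1-01-
  m19 ⊆ --011,-0-11,-001-,1-01-
  m20 ⊆ -010- [E]
  m21 ⊆ --101,-01-1,-010-
  m23 ⊆ -0-11,-01-1
  m25 ⊆ 11-01,110-1
  m26 ⊆ 1-01- [E]
  m27 ⊆ --011,1-01-,110-1
  m29 ⊆ --101,11-01
E = {-010-, 00--1, 01000, 1-01-}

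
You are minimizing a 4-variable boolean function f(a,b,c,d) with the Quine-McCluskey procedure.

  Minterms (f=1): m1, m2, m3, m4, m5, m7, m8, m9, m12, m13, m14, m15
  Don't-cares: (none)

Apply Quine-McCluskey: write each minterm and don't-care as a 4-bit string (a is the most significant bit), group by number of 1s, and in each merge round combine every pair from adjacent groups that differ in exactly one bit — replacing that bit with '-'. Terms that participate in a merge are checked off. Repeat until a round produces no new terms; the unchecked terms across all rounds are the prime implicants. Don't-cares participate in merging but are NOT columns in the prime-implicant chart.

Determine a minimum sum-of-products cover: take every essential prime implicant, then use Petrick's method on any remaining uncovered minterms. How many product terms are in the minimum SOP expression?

[col 0] 0001*, 0010*, 0011*, 0100*, 0101*, 0111*, 1000*, 1001*, 1100*, 1101*, 1110*, 1111*
[col 1] -001*, -100*, -101*, -111*, 0-01*, 0-11*, 00-1*, 001-, 01-1*, 010-*, 1-00*, 1-01*, 100-*, 11-0*, 11-1*, 110-*, 111-*
[col 2] --01, -1-1, -10-, 0--1, 1-0-, 11--
Prime implicants: --01, -1-1, -10-, 0--1, 001-, 1-0-, 11--
PI chart (minterm → PIs covering it):
  1 | --01,0--1
  2 | 001-  (sole → essential)
  3 | 0--1,001-
  4 | -10-  (sole → essential)
  5 | --01,-1-1,-10-,0--1
  7 | -1-1,0--1
  8 | 1-0-  (sole → essential)
  9 | --01,1-0-
  12 | -10-,1-0-,11--
  13 | --01,-1-1,-10-,1-0-,11--
  14 | 11--  (sole → essential)
  15 | -1-1,11--
Essential prime implicants: -10-, 001-, 1-0-, 11--
Petrick residual → 0--1
Minimum SOP uses 5 PIs: bc' + a'd + a'b'c + ac' + ab

5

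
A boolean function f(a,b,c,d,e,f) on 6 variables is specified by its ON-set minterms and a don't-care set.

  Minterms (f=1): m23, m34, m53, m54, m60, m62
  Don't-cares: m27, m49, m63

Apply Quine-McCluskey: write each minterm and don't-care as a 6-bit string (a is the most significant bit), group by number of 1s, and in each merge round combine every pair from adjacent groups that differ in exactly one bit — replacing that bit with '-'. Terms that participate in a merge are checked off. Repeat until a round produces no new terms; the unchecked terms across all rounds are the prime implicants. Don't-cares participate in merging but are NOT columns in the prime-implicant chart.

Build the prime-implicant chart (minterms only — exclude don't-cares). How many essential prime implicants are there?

[col 0] 010111, 011011, 100010, 110001*, 110101*, 110110*, 111100*, 111110*, 111111*
[col 1] 11-110, 110-01, 1111-0, 11111-
Prime implicants: 010111, 011011, 100010, 11-110, 110-01, 1111-0, 11111-
PI chart (minterm → PIs covering it):
  23 | 010111  (sole → essential)
  34 | 100010  (sole → essential)
  53 | 110-01  (sole → essential)
  54 | 11-110  (sole → essential)
  60 | 1111-0  (sole → essential)
  62 | 11-110,1111-0,11111-
Essential prime implicants: 010111, 100010, 11-110, 110-01, 1111-0

5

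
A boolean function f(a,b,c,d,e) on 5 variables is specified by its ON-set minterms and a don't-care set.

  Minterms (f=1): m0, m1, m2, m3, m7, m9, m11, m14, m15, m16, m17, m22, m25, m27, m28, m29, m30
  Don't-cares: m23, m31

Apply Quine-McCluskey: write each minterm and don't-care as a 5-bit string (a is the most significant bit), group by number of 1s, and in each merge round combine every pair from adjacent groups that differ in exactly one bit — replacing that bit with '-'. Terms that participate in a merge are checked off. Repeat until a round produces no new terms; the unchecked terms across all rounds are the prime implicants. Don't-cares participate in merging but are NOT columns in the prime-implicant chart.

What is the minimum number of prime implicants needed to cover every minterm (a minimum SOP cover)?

size-2^0 implicants → 00000(✓)  00001(✓)  00010(✓)  00011(✓)  00111(✓)  01001(✓)  01011(✓)  01110(✓)  01111(✓)  10000(✓)  10001(✓)  10110(✓)  10111(✓)  11001(✓)  11011(✓)  11100(✓)  11101(✓)  11110(✓)  11111(✓)
size-2^1 implicants → -0000(✓)  -0001(✓)  -0111(✓)  -1001(✓)  -1011(✓)  -1110(✓)  -1111(✓)  0-001(✓)  0-011(✓)  0-111(✓)  00-11(✓)  000-0(✓)  000-1(✓)  0000-(✓)  0001-(✓)  01-11(✓)  010-1(✓)  0111-(✓)  1-001(✓)  1-110(✓)  1-111(✓)  1000-(✓)  1011-(✓)  11-01(✓)  11-11(✓)  110-1(✓)  111-0(✓)  111-1(✓)  1110-(✓)  1111-(✓)
size-2^2 implicants → --001  --111  -000-  -1-11  -10-1  -111-  0--11  0-0-1  000--  1-11-  11--1  111--
Unchecked terms (primes): --001, --111, -000-, -1-11, -10-1, -111-, 0--11, 0-0-1, 000--, 1-11-, 11--1, 111--
Minterm coverage:
  m0 ⊆ -000-,000--
  m1 ⊆ --001,-000-,0-0-1,000--
  m2 ⊆ 000-- [E]
  m3 ⊆ 0--11,0-0-1,000--
  m7 ⊆ --111,0--11
  m9 ⊆ --001,-10-1,0-0-1
  m11 ⊆ -1-11,-10-1,0--11,0-0-1
  m14 ⊆ -111- [E]
  m15 ⊆ --111,-1-11,-111-,0--11
  m16 ⊆ -000- [E]
  m17 ⊆ --001,-000-
  m22 ⊆ 1-11- [E]
  m25 ⊆ --001,-10-1,11--1
  m27 ⊆ -1-11,-10-1,11--1
  m28 ⊆ 111-- [E]
  m29 ⊆ 11--1,111--
  m30 ⊆ -111-,1-11-,111--
E = {-000-, -111-, 000--, 1-11-, 111--}
Petrick residual → --111, -10-1
Cover = cde + b'c'd' + bc'e + bcd + a'b'c' + acd + abc  |cover|=7

7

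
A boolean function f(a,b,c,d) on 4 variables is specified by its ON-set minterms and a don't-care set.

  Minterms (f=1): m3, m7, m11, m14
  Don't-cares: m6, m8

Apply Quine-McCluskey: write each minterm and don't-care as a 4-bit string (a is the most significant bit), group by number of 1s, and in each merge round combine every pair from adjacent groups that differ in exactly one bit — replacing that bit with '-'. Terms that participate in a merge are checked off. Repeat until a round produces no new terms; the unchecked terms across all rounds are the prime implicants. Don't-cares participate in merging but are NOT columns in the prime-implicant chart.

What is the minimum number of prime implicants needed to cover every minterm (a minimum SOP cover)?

[col 0] 0011*, 0110*, 0111*, 1000, 1011*, 1110*
[col 1] -011, -110, 0-11, 011-
Prime implicants: -011, -110, 0-11, 011-, 1000
PI chart (minterm → PIs covering it):
  3 | -011,0-11
  7 | 0-11,011-
  11 | -011  (sole → essential)
  14 | -110  (sole → essential)
Essential prime implicants: -011, -110
Petrick residual → 0-11
Minimum SOP uses 3 PIs: b'cd + bcd' + a'cd

3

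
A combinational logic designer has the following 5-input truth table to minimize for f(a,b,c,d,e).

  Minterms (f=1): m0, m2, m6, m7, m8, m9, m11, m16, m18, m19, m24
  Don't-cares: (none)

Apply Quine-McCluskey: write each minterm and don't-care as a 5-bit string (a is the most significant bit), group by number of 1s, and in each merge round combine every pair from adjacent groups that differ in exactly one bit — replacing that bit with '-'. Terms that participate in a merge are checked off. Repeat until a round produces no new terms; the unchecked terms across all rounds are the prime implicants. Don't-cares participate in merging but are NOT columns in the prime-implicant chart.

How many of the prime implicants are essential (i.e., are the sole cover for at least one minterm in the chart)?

4

[col 0] 00000*, 00010*, 00110*, 00111*, 01000*, 01001*, 01011*, 10000*, 10010*, 10011*, 11000*
[col 1] -0000*, -0010*, -1000*, 0-000*, 00-10, 000-0*, 0011-, 010-1, 0100-, 1-000*, 100-0*, 1001-
[col 2] --000, -00-0
Prime implicants: --000, -00-0, 00-10, 0011-, 010-1, 0100-, 1001-
PI chart (minterm → PIs covering it):
  0 | --000,-00-0
  2 | -00-0,00-10
  6 | 00-10,0011-
  7 | 0011-  (sole → essential)
  8 | --000,0100-
  9 | 010-1,0100-
  11 | 010-1  (sole → essential)
  16 | --000,-00-0
  18 | -00-0,1001-
  19 | 1001-  (sole → essential)
  24 | --000  (sole → essential)
Essential prime implicants: --000, 0011-, 010-1, 1001-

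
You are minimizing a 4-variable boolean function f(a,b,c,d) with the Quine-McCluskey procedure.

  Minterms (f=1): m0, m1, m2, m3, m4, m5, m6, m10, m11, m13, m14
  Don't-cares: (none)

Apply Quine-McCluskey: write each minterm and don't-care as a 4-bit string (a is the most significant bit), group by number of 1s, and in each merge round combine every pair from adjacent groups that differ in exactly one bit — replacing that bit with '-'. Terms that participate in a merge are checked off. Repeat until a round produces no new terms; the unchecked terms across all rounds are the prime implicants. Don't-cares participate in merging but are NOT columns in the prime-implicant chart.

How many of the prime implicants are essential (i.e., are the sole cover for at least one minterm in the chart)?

3

Round 0: 0000✓ 0001✓ 0010✓ 0011✓ 0100✓ 0101✓ 0110✓ 1010✓ 1011✓ 1101✓ 1110✓
Round 1: -010✓ -011✓ -101 -110✓ 0-00✓ 0-01✓ 0-10✓ 00-0✓ 00-1✓ 000-✓ 001-✓ 01-0✓ 010-✓ 1-10✓ 101-✓
Round 2: --10 -01- 0--0 0-0- 00--
PIs = {--10, -01-, -101, 0--0, 0-0-, 00--}
Coverage chart:
  m0: 0--0,0-0-,00--
  m1: 0-0-,00--
  m2: --10,-01-,0--0,00--
  m3: -01-,00--
  m4: 0--0,0-0-
  m5: -101,0-0-
  m6: --10,0--0
  m10: --10,-01-
  m11: -01- ←essential
  m13: -101 ←essential
  m14: --10 ←essential
Essential: --10, -01-, -101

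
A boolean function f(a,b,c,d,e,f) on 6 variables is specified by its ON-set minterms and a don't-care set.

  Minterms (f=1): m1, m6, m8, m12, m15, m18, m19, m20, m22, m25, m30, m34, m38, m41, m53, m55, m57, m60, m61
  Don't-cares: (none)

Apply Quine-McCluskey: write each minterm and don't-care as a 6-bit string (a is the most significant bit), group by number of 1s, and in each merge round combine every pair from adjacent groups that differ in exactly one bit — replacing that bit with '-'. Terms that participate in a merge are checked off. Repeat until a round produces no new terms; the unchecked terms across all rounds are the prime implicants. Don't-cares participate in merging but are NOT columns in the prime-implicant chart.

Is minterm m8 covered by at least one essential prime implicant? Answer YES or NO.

size-2^0 implicants → 000001  000110(✓)  001000(✓)  001100(✓)  001111  010010(✓)  010011(✓)  010100(✓)  010110(✓)  011001(✓)  011110(✓)  100010(✓)  100110(✓)  101001(✓)  110101(✓)  110111(✓)  111001(✓)  111100(✓)  111101(✓)
size-2^1 implicants → -00110  -11001  0-0110  001-00  01-110  010-10  01001-  0101-0  1-1001  100-10  11-101  1101-1  111-01  11110-
Unchecked terms (primes): -00110, -11001, 0-0110, 000001, 001-00, 001111, 01-110, 010-10, 01001-, 0101-0, 1-1001, 100-10, 11-101, 1101-1, 111-01, 11110-
Minterm coverage:
  m1 ⊆ 000001 [E]
  m6 ⊆ -00110,0-0110
  m8 ⊆ 001-00 [E]
  m12 ⊆ 001-00 [E]
  m15 ⊆ 001111 [E]
  m18 ⊆ 010-10,01001-
  m19 ⊆ 01001- [E]
  m20 ⊆ 0101-0 [E]
  m22 ⊆ 0-0110,01-110,010-10,0101-0
  m25 ⊆ -11001 [E]
  m30 ⊆ 01-110 [E]
  m34 ⊆ 100-10 [E]
  m38 ⊆ -00110,100-10
  m41 ⊆ 1-1001 [E]
  m53 ⊆ 11-101,1101-1
  m55 ⊆ 1101-1 [E]
  m57 ⊆ -11001,1-1001,111-01
  m60 ⊆ 11110- [E]
  m61 ⊆ 11-101,111-01,11110-
E = {-11001, 000001, 001-00, 001111, 01-110, 01001-, 0101-0, 1-1001, 100-10, 1101-1, 11110-}

YES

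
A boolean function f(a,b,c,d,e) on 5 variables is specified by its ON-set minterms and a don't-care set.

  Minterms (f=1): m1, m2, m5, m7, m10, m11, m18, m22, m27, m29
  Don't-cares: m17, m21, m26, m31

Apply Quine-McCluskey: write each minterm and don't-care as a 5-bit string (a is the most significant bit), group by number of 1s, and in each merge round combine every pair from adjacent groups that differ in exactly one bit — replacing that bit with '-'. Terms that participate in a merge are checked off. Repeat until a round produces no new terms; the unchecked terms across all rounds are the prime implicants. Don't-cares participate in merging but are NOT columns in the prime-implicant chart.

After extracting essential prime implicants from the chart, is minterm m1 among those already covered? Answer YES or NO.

size-2^0 implicants → 00001(✓)  00010(✓)  00101(✓)  00111(✓)  01010(✓)  01011(✓)  10001(✓)  10010(✓)  10101(✓)  10110(✓)  11010(✓)  11011(✓)  11101(✓)  11111(✓)
size-2^1 implicants → -0001(✓)  -0010(✓)  -0101(✓)  -1010(✓)  -1011(✓)  0-010(✓)  00-01(✓)  001-1  0101-(✓)  1-010(✓)  1-101  10-01(✓)  10-10  11-11  1101-(✓)  111-1
size-2^2 implicants → --010  -0-01  -101-
Unchecked terms (primes): --010, -0-01, -101-, 001-1, 1-101, 10-10, 11-11, 111-1
Minterm coverage:
  m1 ⊆ -0-01 [E]
  m2 ⊆ --010 [E]
  m5 ⊆ -0-01,001-1
  m7 ⊆ 001-1 [E]
  m10 ⊆ --010,-101-
  m11 ⊆ -101- [E]
  m18 ⊆ --010,10-10
  m22 ⊆ 10-10 [E]
  m27 ⊆ -101-,11-11
  m29 ⊆ 1-101,111-1
E = {--010, -0-01, -101-, 001-1, 10-10}

YES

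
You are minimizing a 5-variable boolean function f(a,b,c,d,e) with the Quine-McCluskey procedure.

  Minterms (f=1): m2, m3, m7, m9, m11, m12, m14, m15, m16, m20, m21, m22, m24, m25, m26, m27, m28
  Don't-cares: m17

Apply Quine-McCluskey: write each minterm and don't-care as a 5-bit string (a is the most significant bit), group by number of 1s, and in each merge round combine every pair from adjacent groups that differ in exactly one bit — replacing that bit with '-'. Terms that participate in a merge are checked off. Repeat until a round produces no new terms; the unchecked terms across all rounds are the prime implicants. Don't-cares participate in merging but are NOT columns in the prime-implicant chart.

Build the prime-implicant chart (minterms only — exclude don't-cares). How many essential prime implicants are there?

size-2^0 implicants → 00010(✓)  00011(✓)  00111(✓)  01001(✓)  01011(✓)  01100(✓)  01110(✓)  01111(✓)  10000(✓)  10001(✓)  10100(✓)  10101(✓)  10110(✓)  11000(✓)  11001(✓)  11010(✓)  11011(✓)  11100(✓)
size-2^1 implicants → -1001(✓)  -1011(✓)  -1100  0-011(✓)  0-111(✓)  00-11(✓)  0001-  01-11(✓)  010-1(✓)  011-0  0111-  1-000(✓)  1-001(✓)  1-100(✓)  10-00(✓)  10-01(✓)  1000-(✓)  101-0  1010-(✓)  11-00(✓)  110-0(✓)  110-1(✓)  1100-(✓)  1101-(✓)
size-2^2 implicants → -10-1  0--11  1--00  1-00-  10-0-  110--
Unchecked terms (primes): -10-1, -1100, 0--11, 0001-, 011-0, 0111-, 1--00, 1-00-, 10-0-, 101-0, 110--
Minterm coverage:
  m2 ⊆ 0001- [E]
  m3 ⊆ 0--11,0001-
  m7 ⊆ 0--11 [E]
  m9 ⊆ -10-1 [E]
  m11 ⊆ -10-1,0--11
  m12 ⊆ -1100,011-0
  m14 ⊆ 011-0,0111-
  m15 ⊆ 0--11,0111-
  m16 ⊆ 1--00,1-00-,10-0-
  m20 ⊆ 1--00,10-0-,101-0
  m21 ⊆ 10-0- [E]
  m22 ⊆ 101-0 [E]
  m24 ⊆ 1--00,1-00-,110--
  m25 ⊆ -10-1,1-00-,110--
  m26 ⊆ 110-- [E]
  m27 ⊆ -10-1,110--
  m28 ⊆ -1100,1--00
E = {-10-1, 0--11, 0001-, 10-0-, 101-0, 110--}

6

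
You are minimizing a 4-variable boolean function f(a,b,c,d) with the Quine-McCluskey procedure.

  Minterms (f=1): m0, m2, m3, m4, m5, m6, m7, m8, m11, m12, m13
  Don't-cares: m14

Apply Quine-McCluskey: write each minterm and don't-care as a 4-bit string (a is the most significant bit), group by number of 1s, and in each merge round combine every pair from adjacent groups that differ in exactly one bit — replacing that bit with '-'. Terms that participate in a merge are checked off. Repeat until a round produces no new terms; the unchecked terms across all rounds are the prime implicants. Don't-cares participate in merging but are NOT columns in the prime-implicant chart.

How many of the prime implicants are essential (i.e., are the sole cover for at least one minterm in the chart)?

Round 0: 0000✓ 0010✓ 0011✓ 0100✓ 0101✓ 0110✓ 0111✓ 1000✓ 1011✓ 1100✓ 1101✓ 1110✓
Round 1: -000✓ -011 -100✓ -101✓ -110✓ 0-00✓ 0-10✓ 0-11✓ 00-0✓ 001-✓ 01-0✓ 01-1✓ 010-✓ 011-✓ 1-00✓ 11-0✓ 110-✓
Round 2: --00 -1-0 -10- 0--0 0-1- 01--
PIs = {--00, -011, -1-0, -10-, 0--0, 0-1-, 01--}
Coverage chart:
  m0: --00,0--0
  m2: 0--0,0-1-
  m3: -011,0-1-
  m4: --00,-1-0,-10-,0--0,01--
  m5: -10-,01--
  m6: -1-0,0--0,0-1-,01--
  m7: 0-1-,01--
  m8: --00 ←essential
  m11: -011 ←essential
  m12: --00,-1-0,-10-
  m13: -10- ←essential
Essential: --00, -011, -10-

3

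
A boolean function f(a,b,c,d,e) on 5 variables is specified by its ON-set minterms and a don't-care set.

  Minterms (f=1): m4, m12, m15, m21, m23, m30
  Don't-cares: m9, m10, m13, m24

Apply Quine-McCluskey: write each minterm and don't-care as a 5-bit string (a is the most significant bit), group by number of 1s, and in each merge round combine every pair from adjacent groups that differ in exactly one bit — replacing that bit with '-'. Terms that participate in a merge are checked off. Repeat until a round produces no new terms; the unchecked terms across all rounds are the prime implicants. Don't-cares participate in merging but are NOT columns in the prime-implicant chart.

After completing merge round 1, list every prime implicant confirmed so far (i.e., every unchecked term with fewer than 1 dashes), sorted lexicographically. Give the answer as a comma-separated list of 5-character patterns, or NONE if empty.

01010, 11000, 11110

Round 0: 00100✓ 01001✓ 01010 01100✓ 01101✓ 01111✓ 10101✓ 10111✓ 11000 11110
Round 1: 0-100 01-01 011-1 0110- 101-1
PIs = {0-100, 01-01, 01010, 011-1, 0110-, 101-1, 11000, 11110}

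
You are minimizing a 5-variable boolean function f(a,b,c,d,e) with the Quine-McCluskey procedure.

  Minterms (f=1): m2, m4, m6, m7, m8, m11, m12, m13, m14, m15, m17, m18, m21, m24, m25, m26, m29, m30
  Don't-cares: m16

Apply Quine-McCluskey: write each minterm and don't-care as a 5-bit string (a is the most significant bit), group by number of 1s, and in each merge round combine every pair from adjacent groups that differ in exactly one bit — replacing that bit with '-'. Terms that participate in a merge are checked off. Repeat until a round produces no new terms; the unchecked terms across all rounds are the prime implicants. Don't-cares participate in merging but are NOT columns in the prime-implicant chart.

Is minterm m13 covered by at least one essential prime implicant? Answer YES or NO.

[col 0] 00010*, 00100*, 00110*, 00111*, 01000*, 01011*, 01100*, 01101*, 01110*, 01111*, 10000*, 10001*, 10010*, 10101*, 11000*, 11001*, 11010*, 11101*, 11110*
[col 1] -0010, -1000, -1101, -1110, 0-100*, 0-110*, 0-111*, 00-10, 001-0*, 0011-*, 01-00, 01-11, 011-0*, 011-1*, 0110-*, 0111-*, 1-000*, 1-001*, 1-010*, 1-101*, 10-01*, 100-0*, 1000-*, 11-01*, 11-10, 110-0*, 1100-*
[col 2] 0-1-0, 0-11-, 011--, 1--01, 1-0-0, 1-00-
Prime implicants: -0010, -1000, -1101, -1110, 0-1-0, 0-11-, 00-10, 01-00, 01-11, 011--, 1--01, 1-0-0, 1-00-, 11-10
PI chart (minterm → PIs covering it):
  2 | -0010,00-10
  4 | 0-1-0  (sole → essential)
  6 | 0-1-0,0-11-,00-10
  7 | 0-11-  (sole → essential)
  8 | -1000,01-00
  11 | 01-11  (sole → essential)
  12 | 0-1-0,01-00,011--
  13 | -1101,011--
  14 | -1110,0-1-0,0-11-,011--
  15 | 0-11-,01-11,011--
  17 | 1--01,1-00-
  18 | -0010,1-0-0
  21 | 1--01  (sole → essential)
  24 | -1000,1-0-0,1-00-
  25 | 1--01,1-00-
  26 | 1-0-0,11-10
  29 | -1101,1--01
  30 | -1110,11-10
Essential prime implicants: 0-1-0, 0-11-, 01-11, 1--01

NO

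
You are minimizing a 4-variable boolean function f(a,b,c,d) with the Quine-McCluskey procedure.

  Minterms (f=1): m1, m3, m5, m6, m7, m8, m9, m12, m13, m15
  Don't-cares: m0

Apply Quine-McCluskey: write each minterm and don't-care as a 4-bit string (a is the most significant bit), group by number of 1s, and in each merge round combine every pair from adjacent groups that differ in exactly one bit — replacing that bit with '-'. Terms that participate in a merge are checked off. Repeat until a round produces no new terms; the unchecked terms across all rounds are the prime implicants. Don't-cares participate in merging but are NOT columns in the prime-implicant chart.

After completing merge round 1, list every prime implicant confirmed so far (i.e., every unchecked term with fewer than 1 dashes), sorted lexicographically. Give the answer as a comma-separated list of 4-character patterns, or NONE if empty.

NONE

size-2^0 implicants → 0000(✓)  0001(✓)  0011(✓)  0101(✓)  0110(✓)  0111(✓)  1000(✓)  1001(✓)  1100(✓)  1101(✓)  1111(✓)
size-2^1 implicants → -000(✓)  -001(✓)  -101(✓)  -111(✓)  0-01(✓)  0-11(✓)  00-1(✓)  000-(✓)  01-1(✓)  011-  1-00(✓)  1-01(✓)  100-(✓)  11-1(✓)  110-(✓)
size-2^2 implicants → --01  -00-  -1-1  0--1  1-0-
Unchecked terms (primes): --01, -00-, -1-1, 0--1, 011-, 1-0-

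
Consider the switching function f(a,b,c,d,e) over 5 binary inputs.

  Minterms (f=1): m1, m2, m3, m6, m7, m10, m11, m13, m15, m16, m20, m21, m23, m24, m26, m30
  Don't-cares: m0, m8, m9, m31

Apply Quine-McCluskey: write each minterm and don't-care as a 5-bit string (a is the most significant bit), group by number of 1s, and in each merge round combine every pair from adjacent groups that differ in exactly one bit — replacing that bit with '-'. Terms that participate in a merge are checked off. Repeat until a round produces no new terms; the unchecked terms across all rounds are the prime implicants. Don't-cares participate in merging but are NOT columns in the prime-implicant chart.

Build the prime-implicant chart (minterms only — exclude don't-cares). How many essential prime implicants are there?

size-2^0 implicants → 00000(✓)  00001(✓)  00010(✓)  00011(✓)  00110(✓)  00111(✓)  01000(✓)  01001(✓)  01010(✓)  01011(✓)  01101(✓)  01111(✓)  10000(✓)  10100(✓)  10101(✓)  10111(✓)  11000(✓)  11010(✓)  11110(✓)  11111(✓)
size-2^1 implicants → -0000(✓)  -0111(✓)  -1000(✓)  -1010(✓)  -1111(✓)  0-000(✓)  0-001(✓)  0-010(✓)  0-011(✓)  0-111(✓)  00-10(✓)  00-11(✓)  000-0(✓)  000-1(✓)  0000-(✓)  0001-(✓)  0011-(✓)  01-01(✓)  01-11(✓)  010-0(✓)  010-1(✓)  0100-(✓)  0101-(✓)  011-1(✓)  1-000(✓)  1-111(✓)  10-00  101-1  1010-  11-10  110-0(✓)  1111-
size-2^2 implicants → --000  --111  -10-0  0--11  0-0-0(✓)  0-0-1(✓)  0-00-(✓)  0-01-(✓)  00-1-  000--(✓)  01--1  010--(✓)
size-2^3 implicants → 0-0--
Unchecked terms (primes): --000, --111, -10-0, 0--11, 0-0--, 00-1-, 01--1, 10-00, 101-1, 1010-, 11-10, 1111-
Minterm coverage:
  m1 ⊆ 0-0-- [E]
  m2 ⊆ 0-0--,00-1-
  m3 ⊆ 0--11,0-0--,00-1-
  m6 ⊆ 00-1- [E]
  m7 ⊆ --111,0--11,00-1-
  m10 ⊆ -10-0,0-0--
  m11 ⊆ 0--11,0-0--,01--1
  m13 ⊆ 01--1 [E]
  m15 ⊆ --111,0--11,01--1
  m16 ⊆ --000,10-00
  m20 ⊆ 10-00,1010-
  m21 ⊆ 101-1,1010-
  m23 ⊆ --111,101-1
  m24 ⊆ --000,-10-0
  m26 ⊆ -10-0,11-10
  m30 ⊆ 11-10,1111-
E = {0-0--, 00-1-, 01--1}

3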